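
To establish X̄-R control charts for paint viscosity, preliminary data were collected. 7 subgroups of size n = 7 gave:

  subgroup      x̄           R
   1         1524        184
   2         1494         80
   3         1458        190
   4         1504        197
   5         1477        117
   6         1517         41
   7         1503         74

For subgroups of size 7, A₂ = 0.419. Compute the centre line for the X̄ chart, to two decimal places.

1496.71

X̄̄ = (1524 + 1494 + 1458 + 1504 + 1477 + 1517 + 1503) / 7 = 10477.0000 / 7 = 1496.7143
CL = X̄̄ = 1496.7143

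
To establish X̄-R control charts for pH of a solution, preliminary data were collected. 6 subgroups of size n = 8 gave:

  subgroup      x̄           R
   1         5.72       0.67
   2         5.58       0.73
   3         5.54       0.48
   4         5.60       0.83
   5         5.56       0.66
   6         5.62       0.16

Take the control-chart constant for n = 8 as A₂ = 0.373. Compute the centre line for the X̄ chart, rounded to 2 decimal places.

5.60

X̄̄ = (5.72 + 5.58 + 5.54 + 5.60 + 5.56 + 5.62) / 6 = 33.6200 / 6 = 5.6033
CL = X̄̄ = 5.6033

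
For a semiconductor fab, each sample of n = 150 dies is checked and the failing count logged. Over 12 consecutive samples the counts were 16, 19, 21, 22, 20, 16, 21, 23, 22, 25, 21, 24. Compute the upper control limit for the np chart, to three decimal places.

33.540

p̄ = Σdᵢ / (k·n) = 250 / (12 × 150) = 0.13889
UCL = np̄ + 3·√(np̄(1−p̄)) = 20.8333 + 3 × √(20.8333×0.86111) = 20.8333 + 3 × 4.2355 = 33.5400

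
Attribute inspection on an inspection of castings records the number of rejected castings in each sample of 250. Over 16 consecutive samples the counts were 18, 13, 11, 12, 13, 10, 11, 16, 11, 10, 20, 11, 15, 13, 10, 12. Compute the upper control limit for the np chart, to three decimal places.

p̄ = Σdᵢ / (k·n) = 206 / (16 × 250) = 0.05150
UCL = np̄ + 3·√(np̄(1−p̄)) = 12.8750 + 3 × √(12.8750×0.94850) = 12.8750 + 3 × 3.4946 = 23.3587

23.359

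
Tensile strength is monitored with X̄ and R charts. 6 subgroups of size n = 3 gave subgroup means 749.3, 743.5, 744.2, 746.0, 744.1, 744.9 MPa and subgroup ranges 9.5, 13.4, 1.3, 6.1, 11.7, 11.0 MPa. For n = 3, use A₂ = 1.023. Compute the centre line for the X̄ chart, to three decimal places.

X̄̄ = (749.3 + 743.5 + 744.2 + 746.0 + 744.1 + 744.9) / 6 = 4472.0000 / 6 = 745.3333
CL = X̄̄ = 745.3333

745.333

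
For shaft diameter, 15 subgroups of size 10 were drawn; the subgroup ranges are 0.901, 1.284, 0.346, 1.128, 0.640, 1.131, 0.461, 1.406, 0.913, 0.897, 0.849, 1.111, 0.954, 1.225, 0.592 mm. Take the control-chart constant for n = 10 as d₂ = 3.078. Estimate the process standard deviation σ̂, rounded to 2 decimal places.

0.30

R̄ = (0.901 + 1.284 + 0.346 + 1.128 + 0.640 + 1.131 + 0.461 + 1.406 + 0.913 + 0.897 + 0.849 + 1.111 + 0.954 + 1.225 + 0.592) / 15 = 0.9225
σ̂ = R̄ / d₂ = 0.9225 / 3.078 = 0.2997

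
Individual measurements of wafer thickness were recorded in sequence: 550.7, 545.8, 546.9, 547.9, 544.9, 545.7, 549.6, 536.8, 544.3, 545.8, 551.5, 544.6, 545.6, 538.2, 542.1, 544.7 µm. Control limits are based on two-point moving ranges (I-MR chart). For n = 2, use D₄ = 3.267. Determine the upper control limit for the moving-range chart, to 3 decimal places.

Moving ranges: 4.9, 1.1, 1.0, 3.0, 0.8, 3.9, 12.8, 7.5, 1.5, 5.7, 6.9, 1.0, 7.4, 3.9, 2.6; M̄R̄ = 64.0000 / 15 = 4.2667
UCL_MR = D₄·M̄R̄ = 3.267 × 4.2667 = 13.9392

13.939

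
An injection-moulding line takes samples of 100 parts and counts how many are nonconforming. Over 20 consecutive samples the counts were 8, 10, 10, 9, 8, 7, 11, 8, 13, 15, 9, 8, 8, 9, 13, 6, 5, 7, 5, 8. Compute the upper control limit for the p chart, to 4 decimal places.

0.1737

p̄ = Σdᵢ / (k·n) = 177 / (20 × 100) = 0.08850
UCL = p̄ + 3·√(p̄(1−p̄)/n) = 0.08850 + 3 × √(0.08850×0.91150/100) = 0.08850 + 3 × 0.02840 = 0.17371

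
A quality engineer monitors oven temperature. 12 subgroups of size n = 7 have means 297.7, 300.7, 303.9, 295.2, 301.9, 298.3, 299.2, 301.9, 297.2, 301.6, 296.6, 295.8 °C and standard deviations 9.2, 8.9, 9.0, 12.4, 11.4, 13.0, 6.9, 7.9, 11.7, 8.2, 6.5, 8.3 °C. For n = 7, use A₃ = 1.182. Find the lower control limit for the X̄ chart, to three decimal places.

287.997

X̄̄ = (297.7 + 300.7 + 303.9 + 295.2 + 301.9 + 298.3 + 299.2 + 301.9 + 297.2 + 301.6 + 296.6 + 295.8) / 12 = 299.1667
s̄ = (9.2 + 8.9 + 9.0 + 12.4 + 11.4 + 13.0 + 6.9 + 7.9 + 11.7 + 8.2 + 6.5 + 8.3) / 12 = 9.4500
LCL = X̄̄ − A₃·s̄ = 299.1667 − 1.182 × 9.4500 = 287.9968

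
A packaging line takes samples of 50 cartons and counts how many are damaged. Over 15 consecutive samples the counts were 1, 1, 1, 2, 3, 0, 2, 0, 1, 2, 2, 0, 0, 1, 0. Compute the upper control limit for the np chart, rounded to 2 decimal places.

4.13

p̄ = Σdᵢ / (k·n) = 16 / (15 × 50) = 0.02133
UCL = np̄ + 3·√(np̄(1−p̄)) = 1.0667 + 3 × √(1.0667×0.97867) = 1.0667 + 3 × 1.0217 = 4.1318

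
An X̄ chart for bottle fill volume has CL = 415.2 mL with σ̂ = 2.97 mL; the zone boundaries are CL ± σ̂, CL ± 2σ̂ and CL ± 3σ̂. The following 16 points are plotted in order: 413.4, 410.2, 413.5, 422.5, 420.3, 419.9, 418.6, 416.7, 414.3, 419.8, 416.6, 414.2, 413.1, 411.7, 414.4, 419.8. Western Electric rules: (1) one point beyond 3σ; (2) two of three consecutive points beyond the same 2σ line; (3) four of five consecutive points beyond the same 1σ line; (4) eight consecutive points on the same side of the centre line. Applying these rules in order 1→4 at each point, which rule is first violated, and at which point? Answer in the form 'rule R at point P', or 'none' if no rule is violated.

Zone of each point (C = within 1σ̂, B = 1σ̂–2σ̂, A = 2σ̂–3σ̂, * = beyond 3σ̂; sign = side of CL): 1:-C, 2:-B, 3:-C, 4:+A, 5:+B, 6:+B, 7:+B, 8:+C, 9:-C, 10:+B, 11:+C, 12:-C, 13:-C, 14:-B, 15:-C, 16:+B
Rule 3 (four of five consecutive points beyond the same 1σ limit) is satisfied at point 7.

rule 3 at point 7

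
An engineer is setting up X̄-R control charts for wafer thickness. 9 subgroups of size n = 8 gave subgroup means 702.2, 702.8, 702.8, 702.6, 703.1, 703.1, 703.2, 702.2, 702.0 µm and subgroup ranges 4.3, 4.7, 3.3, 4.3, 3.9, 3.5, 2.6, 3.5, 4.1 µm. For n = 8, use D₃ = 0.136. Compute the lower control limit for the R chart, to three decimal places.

0.517

R̄ = (4.3 + 4.7 + 3.3 + 4.3 + 3.9 + 3.5 + 2.6 + 3.5 + 4.1) / 9 = 34.2000 / 9 = 3.8000
LCL_R = D₃·R̄ = 0.136 × 3.8000 = 0.5168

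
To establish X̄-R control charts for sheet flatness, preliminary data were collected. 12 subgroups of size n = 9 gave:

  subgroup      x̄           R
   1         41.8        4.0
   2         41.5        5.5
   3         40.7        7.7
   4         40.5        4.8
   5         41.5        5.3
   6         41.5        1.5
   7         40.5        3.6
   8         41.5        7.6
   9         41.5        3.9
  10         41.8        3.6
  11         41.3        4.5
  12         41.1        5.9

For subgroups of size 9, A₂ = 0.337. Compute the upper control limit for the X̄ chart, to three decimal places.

42.893

X̄̄ = (41.8 + 41.5 + 40.7 + 40.5 + 41.5 + 41.5 + 40.5 + 41.5 + 41.5 + 41.8 + 41.3 + 41.1) / 12 = 495.2000 / 12 = 41.2667
R̄ = (4.0 + 5.5 + 7.7 + 4.8 + 5.3 + 1.5 + 3.6 + 7.6 + 3.9 + 3.6 + 4.5 + 5.9) / 12 = 57.9000 / 12 = 4.8250
UCL = X̄̄ + A₂·R̄ = 41.2667 + 0.337 × 4.8250 = 42.8927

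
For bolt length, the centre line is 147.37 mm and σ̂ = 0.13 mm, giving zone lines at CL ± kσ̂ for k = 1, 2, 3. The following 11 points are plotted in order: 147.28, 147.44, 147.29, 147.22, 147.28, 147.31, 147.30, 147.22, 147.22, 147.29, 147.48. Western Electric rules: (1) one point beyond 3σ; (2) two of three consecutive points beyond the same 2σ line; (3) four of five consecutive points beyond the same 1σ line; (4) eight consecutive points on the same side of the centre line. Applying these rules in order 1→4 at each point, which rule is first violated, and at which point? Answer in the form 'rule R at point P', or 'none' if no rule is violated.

Zone of each point (C = within 1σ̂, B = 1σ̂–2σ̂, A = 2σ̂–3σ̂, * = beyond 3σ̂; sign = side of CL): 1:-C, 2:+C, 3:-C, 4:-B, 5:-C, 6:-C, 7:-C, 8:-B, 9:-B, 10:-C, 11:+C
Rule 4 (eight consecutive points on the same side of the centre line) is satisfied at point 10.

rule 4 at point 10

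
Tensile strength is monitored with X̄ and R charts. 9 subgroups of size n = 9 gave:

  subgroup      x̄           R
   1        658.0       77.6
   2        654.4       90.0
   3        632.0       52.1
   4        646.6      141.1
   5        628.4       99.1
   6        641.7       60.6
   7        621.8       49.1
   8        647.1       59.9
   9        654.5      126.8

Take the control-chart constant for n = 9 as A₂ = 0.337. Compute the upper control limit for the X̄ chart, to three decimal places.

X̄̄ = (658.0 + 654.4 + 632.0 + 646.6 + 628.4 + 641.7 + 621.8 + 647.1 + 654.5) / 9 = 5784.5000 / 9 = 642.7222
R̄ = (77.6 + 90.0 + 52.1 + 141.1 + 99.1 + 60.6 + 49.1 + 59.9 + 126.8) / 9 = 756.3000 / 9 = 84.0333
UCL = X̄̄ + A₂·R̄ = 642.7222 + 0.337 × 84.0333 = 671.0415

671.041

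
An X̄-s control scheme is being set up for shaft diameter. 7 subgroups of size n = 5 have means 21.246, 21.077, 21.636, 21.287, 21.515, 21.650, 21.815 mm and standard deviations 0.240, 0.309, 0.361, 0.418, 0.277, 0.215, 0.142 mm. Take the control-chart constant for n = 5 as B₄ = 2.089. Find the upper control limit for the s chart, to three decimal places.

0.586

s̄ = (0.240 + 0.309 + 0.361 + 0.418 + 0.277 + 0.215 + 0.142) / 7 = 0.2803
UCL_s = B₄·s̄ = 2.089 × 0.2803 = 0.5855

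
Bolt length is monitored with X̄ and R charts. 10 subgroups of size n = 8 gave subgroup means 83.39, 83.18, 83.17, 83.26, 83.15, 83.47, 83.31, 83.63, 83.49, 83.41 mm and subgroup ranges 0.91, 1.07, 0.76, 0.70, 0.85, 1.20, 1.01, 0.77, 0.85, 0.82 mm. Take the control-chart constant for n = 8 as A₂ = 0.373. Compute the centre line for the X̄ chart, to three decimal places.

X̄̄ = (83.39 + 83.18 + 83.17 + 83.26 + 83.15 + 83.47 + 83.31 + 83.63 + 83.49 + 83.41) / 10 = 833.4600 / 10 = 83.3460
CL = X̄̄ = 83.3460

83.346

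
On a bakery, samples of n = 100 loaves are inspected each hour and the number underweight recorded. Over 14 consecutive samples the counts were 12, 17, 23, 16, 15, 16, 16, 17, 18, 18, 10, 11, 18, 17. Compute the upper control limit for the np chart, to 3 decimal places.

p̄ = Σdᵢ / (k·n) = 224 / (14 × 100) = 0.16000
UCL = np̄ + 3·√(np̄(1−p̄)) = 16.0000 + 3 × √(16.0000×0.84000) = 16.0000 + 3 × 3.6661 = 26.9982

26.998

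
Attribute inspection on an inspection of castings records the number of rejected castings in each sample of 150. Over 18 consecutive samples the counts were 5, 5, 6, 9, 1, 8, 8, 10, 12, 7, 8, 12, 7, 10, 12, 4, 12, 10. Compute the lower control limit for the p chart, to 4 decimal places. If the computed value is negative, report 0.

p̄ = Σdᵢ / (k·n) = 146 / (18 × 150) = 0.05407
LCL = p̄ − 3·√(p̄(1−p̄)/n) = 0.05407 − 3 × 0.01847 = -0.00132 → 0 (negative, so LCL = 0)

0.0000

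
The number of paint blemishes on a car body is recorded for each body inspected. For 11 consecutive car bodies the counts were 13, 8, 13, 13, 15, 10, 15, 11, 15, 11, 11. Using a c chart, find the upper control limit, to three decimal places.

22.782

c̄ = (13 + 8 + 13 + 13 + 15 + 10 + 15 + 11 + 15 + 11 + 11) / 11 = 135 / 11 = 12.2727
UCL = c̄ + 3√c̄ = 12.2727 + 3 × √12.2727 = 12.2727 + 3 × 3.5032 = 22.7825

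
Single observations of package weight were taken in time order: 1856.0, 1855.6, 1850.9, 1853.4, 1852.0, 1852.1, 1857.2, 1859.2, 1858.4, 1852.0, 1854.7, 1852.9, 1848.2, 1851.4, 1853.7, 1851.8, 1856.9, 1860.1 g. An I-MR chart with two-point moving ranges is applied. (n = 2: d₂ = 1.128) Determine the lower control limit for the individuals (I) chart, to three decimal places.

X̄ = (1856.0 + 1855.6 + 1850.9 + 1853.4 + 1852.0 + 1852.1 + 1857.2 + 1859.2 + 1858.4 + 1852.0 + 1854.7 + 1852.9 + 1848.2 + 1851.4 + 1853.7 + 1851.8 + 1856.9 + 1860.1) / 18 = 1854.2500
Moving ranges: 0.4, 4.7, 2.5, 1.4, 0.1, 5.1, 2.0, 0.8, 6.4, 2.7, 1.8, 4.7, 3.2, 2.3, 1.9, 5.1, 3.2; M̄R̄ = 48.3000 / 17 = 2.8412
LCL = X̄ − 3·M̄R̄/d₂ = 1854.2500 − 3 × 2.8412 / 1.128 = 1846.6937

1846.694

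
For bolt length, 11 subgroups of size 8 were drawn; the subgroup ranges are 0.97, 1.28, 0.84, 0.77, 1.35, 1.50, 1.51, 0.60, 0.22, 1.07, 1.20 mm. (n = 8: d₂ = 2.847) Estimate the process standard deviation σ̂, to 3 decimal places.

0.361

R̄ = (0.97 + 1.28 + 0.84 + 0.77 + 1.35 + 1.50 + 1.51 + 0.60 + 0.22 + 1.07 + 1.20) / 11 = 1.0282
σ̂ = R̄ / d₂ = 1.0282 / 2.847 = 0.3611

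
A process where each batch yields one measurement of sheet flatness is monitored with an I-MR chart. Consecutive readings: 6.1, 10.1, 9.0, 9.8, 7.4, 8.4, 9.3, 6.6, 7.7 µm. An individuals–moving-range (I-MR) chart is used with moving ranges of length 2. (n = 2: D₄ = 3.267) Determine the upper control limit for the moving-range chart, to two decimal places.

Moving ranges: 4.0, 1.1, 0.8, 2.4, 1.0, 0.9, 2.7, 1.1; M̄R̄ = 14.0000 / 8 = 1.7500
UCL_MR = D₄·M̄R̄ = 3.267 × 1.7500 = 5.7172

5.72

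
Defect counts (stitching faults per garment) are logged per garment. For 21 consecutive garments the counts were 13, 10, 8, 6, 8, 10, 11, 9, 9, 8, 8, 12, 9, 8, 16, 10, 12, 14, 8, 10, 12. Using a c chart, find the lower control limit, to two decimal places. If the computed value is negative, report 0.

c̄ = (13 + 10 + 8 + 6 + 8 + 10 + 11 + 9 + 9 + 8 + 8 + 12 + 9 + 8 + 16 + 10 + 12 + 14 + 8 + 10 + 12) / 21 = 211 / 21 = 10.0476
LCL = c̄ − 3√c̄ = 10.0476 − 3 × 3.1698 = 0.5382

0.54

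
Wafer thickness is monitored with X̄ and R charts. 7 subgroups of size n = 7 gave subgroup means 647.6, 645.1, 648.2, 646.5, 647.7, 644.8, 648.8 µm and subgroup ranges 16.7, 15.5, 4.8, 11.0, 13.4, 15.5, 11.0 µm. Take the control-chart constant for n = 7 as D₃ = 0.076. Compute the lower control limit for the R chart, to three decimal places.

0.954

R̄ = (16.7 + 15.5 + 4.8 + 11.0 + 13.4 + 15.5 + 11.0) / 7 = 87.9000 / 7 = 12.5571
LCL_R = D₃·R̄ = 0.076 × 12.5571 = 0.9543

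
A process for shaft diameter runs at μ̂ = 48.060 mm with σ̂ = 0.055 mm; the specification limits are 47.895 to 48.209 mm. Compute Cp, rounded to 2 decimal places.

0.95

Cp = (USL − LSL) / (6σ̂) = (48.209 − 47.895) / (6 × 0.055) = 0.3140 / 0.3300 = 0.9515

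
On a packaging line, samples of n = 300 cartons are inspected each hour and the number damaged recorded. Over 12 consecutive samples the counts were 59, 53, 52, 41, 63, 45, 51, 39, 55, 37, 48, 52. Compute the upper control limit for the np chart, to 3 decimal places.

68.883

p̄ = Σdᵢ / (k·n) = 595 / (12 × 300) = 0.16528
UCL = np̄ + 3·√(np̄(1−p̄)) = 49.5833 + 3 × √(49.5833×0.83472) = 49.5833 + 3 × 6.4334 = 68.8835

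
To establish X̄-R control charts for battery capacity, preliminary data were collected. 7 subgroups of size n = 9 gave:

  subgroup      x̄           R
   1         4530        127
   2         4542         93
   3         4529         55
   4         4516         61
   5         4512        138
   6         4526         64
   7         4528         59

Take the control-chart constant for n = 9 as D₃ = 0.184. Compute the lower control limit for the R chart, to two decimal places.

15.69

R̄ = (127 + 93 + 55 + 61 + 138 + 64 + 59) / 7 = 597.0000 / 7 = 85.2857
LCL_R = D₃·R̄ = 0.184 × 85.2857 = 15.6926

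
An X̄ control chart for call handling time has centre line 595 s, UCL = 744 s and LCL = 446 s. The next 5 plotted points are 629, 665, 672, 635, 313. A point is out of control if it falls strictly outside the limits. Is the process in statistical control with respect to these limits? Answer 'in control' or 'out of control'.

Compare each point to [446, 744]: sample 5 = 313 < LCL.

out of control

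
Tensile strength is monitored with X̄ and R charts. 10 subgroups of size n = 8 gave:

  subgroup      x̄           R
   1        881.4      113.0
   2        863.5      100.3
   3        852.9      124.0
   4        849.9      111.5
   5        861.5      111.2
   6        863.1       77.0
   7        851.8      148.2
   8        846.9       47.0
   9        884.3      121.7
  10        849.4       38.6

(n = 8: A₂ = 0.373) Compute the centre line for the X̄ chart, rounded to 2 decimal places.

860.47

X̄̄ = (881.4 + 863.5 + 852.9 + 849.9 + 861.5 + 863.1 + 851.8 + 846.9 + 884.3 + 849.4) / 10 = 8604.7000 / 10 = 860.4700
CL = X̄̄ = 860.4700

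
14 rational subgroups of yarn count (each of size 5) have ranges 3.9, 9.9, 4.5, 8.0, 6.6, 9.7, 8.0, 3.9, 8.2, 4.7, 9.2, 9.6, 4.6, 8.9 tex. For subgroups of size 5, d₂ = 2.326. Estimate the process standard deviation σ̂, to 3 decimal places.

R̄ = (3.9 + 9.9 + 4.5 + 8.0 + 6.6 + 9.7 + 8.0 + 3.9 + 8.2 + 4.7 + 9.2 + 9.6 + 4.6 + 8.9) / 14 = 7.1214
σ̂ = R̄ / d₂ = 7.1214 / 2.326 = 3.0617

3.062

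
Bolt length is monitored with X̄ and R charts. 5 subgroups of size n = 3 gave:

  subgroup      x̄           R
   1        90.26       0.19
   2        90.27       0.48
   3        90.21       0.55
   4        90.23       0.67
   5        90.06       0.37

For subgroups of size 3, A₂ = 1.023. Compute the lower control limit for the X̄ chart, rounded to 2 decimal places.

89.74

X̄̄ = (90.26 + 90.27 + 90.21 + 90.23 + 90.06) / 5 = 451.0300 / 5 = 90.2060
R̄ = (0.19 + 0.48 + 0.55 + 0.67 + 0.37) / 5 = 2.2600 / 5 = 0.4520
LCL = X̄̄ − A₂·R̄ = 90.2060 − 1.023 × 0.4520 = 89.7436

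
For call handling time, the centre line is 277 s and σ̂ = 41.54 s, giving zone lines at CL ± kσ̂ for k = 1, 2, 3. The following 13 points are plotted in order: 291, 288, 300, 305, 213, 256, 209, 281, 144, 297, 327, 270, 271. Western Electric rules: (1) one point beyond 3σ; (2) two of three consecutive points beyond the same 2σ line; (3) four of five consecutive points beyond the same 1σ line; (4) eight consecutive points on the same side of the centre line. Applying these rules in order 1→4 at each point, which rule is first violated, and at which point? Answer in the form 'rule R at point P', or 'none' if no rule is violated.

Zone of each point (C = within 1σ̂, B = 1σ̂–2σ̂, A = 2σ̂–3σ̂, * = beyond 3σ̂; sign = side of CL): 1:+C, 2:+C, 3:+C, 4:+C, 5:-B, 6:-C, 7:-B, 8:+C, 9:-*, 10:+C, 11:+B, 12:-C, 13:-C
Rule 1 (one point beyond the 3σ limits) is satisfied at point 9.

rule 1 at point 9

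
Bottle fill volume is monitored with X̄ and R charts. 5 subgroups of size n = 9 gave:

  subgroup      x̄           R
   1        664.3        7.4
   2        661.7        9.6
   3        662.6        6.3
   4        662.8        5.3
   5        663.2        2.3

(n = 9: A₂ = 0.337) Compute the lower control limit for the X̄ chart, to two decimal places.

660.84

X̄̄ = (664.3 + 661.7 + 662.6 + 662.8 + 663.2) / 5 = 3314.6000 / 5 = 662.9200
R̄ = (7.4 + 9.6 + 6.3 + 5.3 + 2.3) / 5 = 30.9000 / 5 = 6.1800
LCL = X̄̄ − A₂·R̄ = 662.9200 − 0.337 × 6.1800 = 660.8373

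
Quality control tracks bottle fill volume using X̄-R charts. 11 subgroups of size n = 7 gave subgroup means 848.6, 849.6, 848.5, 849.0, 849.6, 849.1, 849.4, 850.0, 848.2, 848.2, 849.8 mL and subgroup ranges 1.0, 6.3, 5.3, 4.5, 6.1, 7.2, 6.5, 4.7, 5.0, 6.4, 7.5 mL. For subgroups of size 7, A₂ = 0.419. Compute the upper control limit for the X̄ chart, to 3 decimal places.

851.395

X̄̄ = (848.6 + 849.6 + 848.5 + 849.0 + 849.6 + 849.1 + 849.4 + 850.0 + 848.2 + 848.2 + 849.8) / 11 = 9340.0000 / 11 = 849.0909
R̄ = (1.0 + 6.3 + 5.3 + 4.5 + 6.1 + 7.2 + 6.5 + 4.7 + 5.0 + 6.4 + 7.5) / 11 = 60.5000 / 11 = 5.5000
UCL = X̄̄ + A₂·R̄ = 849.0909 + 0.419 × 5.5000 = 851.3954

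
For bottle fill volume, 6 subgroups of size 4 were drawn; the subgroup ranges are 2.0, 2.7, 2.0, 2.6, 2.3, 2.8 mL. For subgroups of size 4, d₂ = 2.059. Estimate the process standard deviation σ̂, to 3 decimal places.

1.166

R̄ = (2.0 + 2.7 + 2.0 + 2.6 + 2.3 + 2.8) / 6 = 2.4000
σ̂ = R̄ / d₂ = 2.4000 / 2.059 = 1.1656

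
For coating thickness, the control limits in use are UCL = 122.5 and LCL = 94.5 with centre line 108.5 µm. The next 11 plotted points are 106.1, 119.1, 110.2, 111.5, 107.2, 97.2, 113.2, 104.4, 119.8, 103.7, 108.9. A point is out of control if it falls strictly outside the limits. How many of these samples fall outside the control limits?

All 11 points lie within [94.5, 122.5].

0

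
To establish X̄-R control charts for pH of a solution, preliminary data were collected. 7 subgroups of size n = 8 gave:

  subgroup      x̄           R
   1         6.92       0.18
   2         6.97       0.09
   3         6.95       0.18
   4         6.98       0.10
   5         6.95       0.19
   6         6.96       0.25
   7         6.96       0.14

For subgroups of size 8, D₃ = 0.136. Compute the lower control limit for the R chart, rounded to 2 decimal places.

0.02

R̄ = (0.18 + 0.09 + 0.18 + 0.10 + 0.19 + 0.25 + 0.14) / 7 = 1.1300 / 7 = 0.1614
LCL_R = D₃·R̄ = 0.136 × 0.1614 = 0.0220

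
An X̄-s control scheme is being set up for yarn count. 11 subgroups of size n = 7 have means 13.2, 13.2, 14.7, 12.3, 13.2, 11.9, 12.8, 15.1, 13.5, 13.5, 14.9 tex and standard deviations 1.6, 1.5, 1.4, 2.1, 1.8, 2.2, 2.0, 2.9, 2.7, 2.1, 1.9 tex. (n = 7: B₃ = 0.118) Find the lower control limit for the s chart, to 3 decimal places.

s̄ = (1.6 + 1.5 + 1.4 + 2.1 + 1.8 + 2.2 + 2.0 + 2.9 + 2.7 + 2.1 + 1.9) / 11 = 2.0182
LCL_s = B₃·s̄ = 0.118 × 2.0182 = 0.2381

0.238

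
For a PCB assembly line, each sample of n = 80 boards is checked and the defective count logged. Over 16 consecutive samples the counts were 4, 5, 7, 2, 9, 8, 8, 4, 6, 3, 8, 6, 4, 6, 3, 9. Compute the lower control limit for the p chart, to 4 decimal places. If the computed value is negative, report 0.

p̄ = Σdᵢ / (k·n) = 92 / (16 × 80) = 0.07187
LCL = p̄ − 3·√(p̄(1−p̄)/n) = 0.07187 − 3 × 0.02888 = -0.01476 → 0 (negative, so LCL = 0)

0.0000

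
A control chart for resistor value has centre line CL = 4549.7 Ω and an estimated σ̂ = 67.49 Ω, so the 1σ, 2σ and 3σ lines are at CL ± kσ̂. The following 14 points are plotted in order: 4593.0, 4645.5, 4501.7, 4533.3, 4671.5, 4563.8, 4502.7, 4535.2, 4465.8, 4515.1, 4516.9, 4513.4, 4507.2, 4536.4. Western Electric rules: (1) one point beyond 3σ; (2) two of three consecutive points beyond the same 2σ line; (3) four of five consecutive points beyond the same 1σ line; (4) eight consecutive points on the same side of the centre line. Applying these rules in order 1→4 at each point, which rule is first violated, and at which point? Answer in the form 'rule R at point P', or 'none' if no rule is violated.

Zone of each point (C = within 1σ̂, B = 1σ̂–2σ̂, A = 2σ̂–3σ̂, * = beyond 3σ̂; sign = side of CL): 1:+C, 2:+B, 3:-C, 4:-C, 5:+B, 6:+C, 7:-C, 8:-C, 9:-B, 10:-C, 11:-C, 12:-C, 13:-C, 14:-C
Rule 4 (eight consecutive points on the same side of the centre line) is satisfied at point 14.

rule 4 at point 14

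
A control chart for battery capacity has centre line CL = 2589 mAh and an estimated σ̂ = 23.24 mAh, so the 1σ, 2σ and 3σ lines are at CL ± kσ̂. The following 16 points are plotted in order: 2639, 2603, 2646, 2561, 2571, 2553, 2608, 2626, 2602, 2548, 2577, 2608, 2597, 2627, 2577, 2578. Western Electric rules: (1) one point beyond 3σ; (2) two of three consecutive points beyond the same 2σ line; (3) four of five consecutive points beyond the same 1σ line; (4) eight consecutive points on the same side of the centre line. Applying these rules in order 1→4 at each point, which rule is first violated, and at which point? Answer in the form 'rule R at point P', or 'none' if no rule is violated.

Zone of each point (C = within 1σ̂, B = 1σ̂–2σ̂, A = 2σ̂–3σ̂, * = beyond 3σ̂; sign = side of CL): 1:+A, 2:+C, 3:+A, 4:-B, 5:-C, 6:-B, 7:+C, 8:+B, 9:+C, 10:-B, 11:-C, 12:+C, 13:+C, 14:+B, 15:-C, 16:-C
Rule 2 (two of three consecutive points beyond the same 2σ limit) is satisfied at point 3.

rule 2 at point 3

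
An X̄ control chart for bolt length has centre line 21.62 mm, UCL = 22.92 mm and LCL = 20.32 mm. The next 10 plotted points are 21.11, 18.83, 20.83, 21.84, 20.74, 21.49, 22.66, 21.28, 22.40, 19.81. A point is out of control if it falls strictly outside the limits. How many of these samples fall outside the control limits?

2

Compare each point to [20.32, 22.92]: sample 2 = 18.83 < LCL; sample 10 = 19.81 < LCL.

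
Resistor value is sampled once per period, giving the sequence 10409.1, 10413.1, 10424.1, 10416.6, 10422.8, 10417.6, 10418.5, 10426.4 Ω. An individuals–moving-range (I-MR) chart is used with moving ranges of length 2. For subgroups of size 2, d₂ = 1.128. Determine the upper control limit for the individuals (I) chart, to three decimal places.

X̄ = (10409.1 + 10413.1 + 10424.1 + 10416.6 + 10422.8 + 10417.6 + 10418.5 + 10426.4) / 8 = 10418.5250
Moving ranges: 4.0, 11.0, 7.5, 6.2, 5.2, 0.9, 7.9; M̄R̄ = 42.7000 / 7 = 6.1000
UCL = X̄ + 3·M̄R̄/d₂ = 10418.5250 + 3 × 6.1000 / 1.128 = 10434.7484

10434.748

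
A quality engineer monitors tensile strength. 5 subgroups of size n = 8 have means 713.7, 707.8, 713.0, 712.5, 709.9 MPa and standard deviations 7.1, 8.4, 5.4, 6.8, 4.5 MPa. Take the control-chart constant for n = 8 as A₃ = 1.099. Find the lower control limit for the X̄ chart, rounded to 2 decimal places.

X̄̄ = (713.7 + 707.8 + 713.0 + 712.5 + 709.9) / 5 = 711.3800
s̄ = (7.1 + 8.4 + 5.4 + 6.8 + 4.5) / 5 = 6.4400
LCL = X̄̄ − A₃·s̄ = 711.3800 − 1.099 × 6.4400 = 704.3024

704.30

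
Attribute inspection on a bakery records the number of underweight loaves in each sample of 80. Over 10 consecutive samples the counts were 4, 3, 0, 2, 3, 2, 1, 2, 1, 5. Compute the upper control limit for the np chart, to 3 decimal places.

6.784

p̄ = Σdᵢ / (k·n) = 23 / (10 × 80) = 0.02875
UCL = np̄ + 3·√(np̄(1−p̄)) = 2.3000 + 3 × √(2.3000×0.97125) = 2.3000 + 3 × 1.4946 = 6.7838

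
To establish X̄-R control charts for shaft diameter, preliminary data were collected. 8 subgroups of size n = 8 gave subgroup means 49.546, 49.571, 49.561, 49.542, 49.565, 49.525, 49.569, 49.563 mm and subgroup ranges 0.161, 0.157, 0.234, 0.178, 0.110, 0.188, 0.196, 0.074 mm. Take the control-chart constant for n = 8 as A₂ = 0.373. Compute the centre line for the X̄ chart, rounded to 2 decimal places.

X̄̄ = (49.546 + 49.571 + 49.561 + 49.542 + 49.565 + 49.525 + 49.569 + 49.563) / 8 = 396.4420 / 8 = 49.5553
CL = X̄̄ = 49.5553

49.56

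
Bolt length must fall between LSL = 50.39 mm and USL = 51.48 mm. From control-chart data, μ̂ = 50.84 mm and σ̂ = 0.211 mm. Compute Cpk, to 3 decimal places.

0.711

Cpu = (USL − μ̂) / (3σ̂) = (51.48 − 50.84) / (3 × 0.211) = 1.0111; Cpl = (μ̂ − LSL) / (3σ̂) = (50.84 − 50.39) / (3 × 0.211) = 0.7109; Cpk = min(Cpu, Cpl) = 0.7109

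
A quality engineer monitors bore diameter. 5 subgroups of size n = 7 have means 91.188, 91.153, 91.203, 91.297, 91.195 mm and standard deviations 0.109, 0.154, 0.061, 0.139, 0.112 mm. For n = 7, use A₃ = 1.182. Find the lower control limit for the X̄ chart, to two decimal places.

X̄̄ = (91.188 + 91.153 + 91.203 + 91.297 + 91.195) / 5 = 91.2072
s̄ = (0.109 + 0.154 + 0.061 + 0.139 + 0.112) / 5 = 0.1150
LCL = X̄̄ − A₃·s̄ = 91.2072 − 1.182 × 0.1150 = 91.0713

91.07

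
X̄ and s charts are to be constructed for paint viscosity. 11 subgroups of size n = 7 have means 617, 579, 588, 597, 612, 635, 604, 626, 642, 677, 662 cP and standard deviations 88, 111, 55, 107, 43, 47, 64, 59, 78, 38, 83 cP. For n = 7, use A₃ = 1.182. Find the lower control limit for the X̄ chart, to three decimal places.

X̄̄ = (617 + 579 + 588 + 597 + 612 + 635 + 604 + 626 + 642 + 677 + 662) / 11 = 621.7273
s̄ = (88 + 111 + 55 + 107 + 43 + 47 + 64 + 59 + 78 + 38 + 83) / 11 = 70.2727
LCL = X̄̄ − A₃·s̄ = 621.7273 − 1.182 × 70.2727 = 538.6649

538.665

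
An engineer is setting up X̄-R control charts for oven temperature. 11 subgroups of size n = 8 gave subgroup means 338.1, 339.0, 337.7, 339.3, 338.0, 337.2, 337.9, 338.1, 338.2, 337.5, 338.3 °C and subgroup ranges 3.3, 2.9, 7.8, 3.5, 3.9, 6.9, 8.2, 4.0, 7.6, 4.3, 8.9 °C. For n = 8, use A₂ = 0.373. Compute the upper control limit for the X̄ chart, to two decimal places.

340.20

X̄̄ = (338.1 + 339.0 + 337.7 + 339.3 + 338.0 + 337.2 + 337.9 + 338.1 + 338.2 + 337.5 + 338.3) / 11 = 3719.3000 / 11 = 338.1182
R̄ = (3.3 + 2.9 + 7.8 + 3.5 + 3.9 + 6.9 + 8.2 + 4.0 + 7.6 + 4.3 + 8.9) / 11 = 61.3000 / 11 = 5.5727
UCL = X̄̄ + A₂·R̄ = 338.1182 + 0.373 × 5.5727 = 340.1968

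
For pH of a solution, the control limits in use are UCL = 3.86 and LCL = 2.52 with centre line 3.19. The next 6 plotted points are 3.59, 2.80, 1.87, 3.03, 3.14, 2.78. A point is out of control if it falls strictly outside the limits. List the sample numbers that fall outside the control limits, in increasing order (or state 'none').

Compare each point to [2.52, 3.86]: sample 3 = 1.87 < LCL.

3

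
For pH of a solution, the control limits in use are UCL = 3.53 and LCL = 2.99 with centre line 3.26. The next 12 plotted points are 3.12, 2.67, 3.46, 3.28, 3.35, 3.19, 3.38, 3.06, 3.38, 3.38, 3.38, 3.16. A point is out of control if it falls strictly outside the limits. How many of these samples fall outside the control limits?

1

Compare each point to [2.99, 3.53]: sample 2 = 2.67 < LCL.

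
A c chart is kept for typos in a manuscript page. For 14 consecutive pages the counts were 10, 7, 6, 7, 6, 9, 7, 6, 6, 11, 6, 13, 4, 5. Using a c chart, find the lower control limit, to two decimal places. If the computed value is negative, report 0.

c̄ = (10 + 7 + 6 + 7 + 6 + 9 + 7 + 6 + 6 + 11 + 6 + 13 + 4 + 5) / 14 = 103 / 14 = 7.3571
LCL = c̄ − 3√c̄ = 7.3571 − 3 × 2.7124 = -0.7801 → 0 (cannot be negative)

0.00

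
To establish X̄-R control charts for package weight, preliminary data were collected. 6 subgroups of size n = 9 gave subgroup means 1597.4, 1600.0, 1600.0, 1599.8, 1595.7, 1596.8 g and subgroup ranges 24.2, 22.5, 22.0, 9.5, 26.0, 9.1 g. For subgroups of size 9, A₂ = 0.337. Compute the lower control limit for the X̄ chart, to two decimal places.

X̄̄ = (1597.4 + 1600.0 + 1600.0 + 1599.8 + 1595.7 + 1596.8) / 6 = 9589.7000 / 6 = 1598.2833
R̄ = (24.2 + 22.5 + 22.0 + 9.5 + 26.0 + 9.1) / 6 = 113.3000 / 6 = 18.8833
LCL = X̄̄ − A₂·R̄ = 1598.2833 − 0.337 × 18.8833 = 1591.9197

1591.92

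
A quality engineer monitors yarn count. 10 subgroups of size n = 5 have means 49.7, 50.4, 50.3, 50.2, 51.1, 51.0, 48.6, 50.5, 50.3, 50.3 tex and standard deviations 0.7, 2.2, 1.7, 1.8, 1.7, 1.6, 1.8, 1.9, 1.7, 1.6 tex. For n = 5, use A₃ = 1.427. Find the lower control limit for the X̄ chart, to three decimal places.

X̄̄ = (49.7 + 50.4 + 50.3 + 50.2 + 51.1 + 51.0 + 48.6 + 50.5 + 50.3 + 50.3) / 10 = 50.2400
s̄ = (0.7 + 2.2 + 1.7 + 1.8 + 1.7 + 1.6 + 1.8 + 1.9 + 1.7 + 1.6) / 10 = 1.6700
LCL = X̄̄ − A₃·s̄ = 50.2400 − 1.427 × 1.6700 = 47.8569

47.857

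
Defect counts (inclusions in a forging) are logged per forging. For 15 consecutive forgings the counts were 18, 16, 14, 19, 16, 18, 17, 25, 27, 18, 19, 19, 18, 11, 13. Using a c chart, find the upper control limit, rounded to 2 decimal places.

c̄ = (18 + 16 + 14 + 19 + 16 + 18 + 17 + 25 + 27 + 18 + 19 + 19 + 18 + 11 + 13) / 15 = 268 / 15 = 17.8667
UCL = c̄ + 3√c̄ = 17.8667 + 3 × √17.8667 = 17.8667 + 3 × 4.2269 = 30.5474

30.55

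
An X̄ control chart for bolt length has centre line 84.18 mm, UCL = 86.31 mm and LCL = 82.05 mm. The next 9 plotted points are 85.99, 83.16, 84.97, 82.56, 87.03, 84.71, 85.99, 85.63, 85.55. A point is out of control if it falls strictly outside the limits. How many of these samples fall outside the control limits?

Compare each point to [82.05, 86.31]: sample 5 = 87.03 > UCL.

1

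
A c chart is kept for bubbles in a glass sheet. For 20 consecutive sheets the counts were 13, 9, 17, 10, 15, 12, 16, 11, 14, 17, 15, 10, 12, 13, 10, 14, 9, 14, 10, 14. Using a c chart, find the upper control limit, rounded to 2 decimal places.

c̄ = (13 + 9 + 17 + 10 + 15 + 12 + 16 + 11 + 14 + 17 + 15 + 10 + 12 + 13 + 10 + 14 + 9 + 14 + 10 + 14) / 20 = 255 / 20 = 12.7500
UCL = c̄ + 3√c̄ = 12.7500 + 3 × √12.7500 = 12.7500 + 3 × 3.5707 = 23.4621

23.46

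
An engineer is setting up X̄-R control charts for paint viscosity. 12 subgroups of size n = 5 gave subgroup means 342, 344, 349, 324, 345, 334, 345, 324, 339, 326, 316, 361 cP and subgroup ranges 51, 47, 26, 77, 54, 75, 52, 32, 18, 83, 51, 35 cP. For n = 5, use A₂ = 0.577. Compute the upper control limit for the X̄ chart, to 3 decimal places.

366.315

X̄̄ = (342 + 344 + 349 + 324 + 345 + 334 + 345 + 324 + 339 + 326 + 316 + 361) / 12 = 4049.0000 / 12 = 337.4167
R̄ = (51 + 47 + 26 + 77 + 54 + 75 + 52 + 32 + 18 + 83 + 51 + 35) / 12 = 601.0000 / 12 = 50.0833
UCL = X̄̄ + A₂·R̄ = 337.4167 + 0.577 × 50.0833 = 366.3148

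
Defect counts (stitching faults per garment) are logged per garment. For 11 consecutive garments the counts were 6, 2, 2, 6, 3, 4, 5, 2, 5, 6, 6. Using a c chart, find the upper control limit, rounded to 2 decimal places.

c̄ = (6 + 2 + 2 + 6 + 3 + 4 + 5 + 2 + 5 + 6 + 6) / 11 = 47 / 11 = 4.2727
UCL = c̄ + 3√c̄ = 4.2727 + 3 × √4.2727 = 4.2727 + 3 × 2.0671 = 10.4739

10.47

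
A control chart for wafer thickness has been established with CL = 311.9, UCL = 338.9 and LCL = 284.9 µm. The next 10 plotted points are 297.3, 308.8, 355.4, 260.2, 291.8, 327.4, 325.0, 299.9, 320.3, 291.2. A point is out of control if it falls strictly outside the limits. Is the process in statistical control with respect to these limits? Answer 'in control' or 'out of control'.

out of control

Compare each point to [284.9, 338.9]: sample 3 = 355.4 > UCL; sample 4 = 260.2 < LCL.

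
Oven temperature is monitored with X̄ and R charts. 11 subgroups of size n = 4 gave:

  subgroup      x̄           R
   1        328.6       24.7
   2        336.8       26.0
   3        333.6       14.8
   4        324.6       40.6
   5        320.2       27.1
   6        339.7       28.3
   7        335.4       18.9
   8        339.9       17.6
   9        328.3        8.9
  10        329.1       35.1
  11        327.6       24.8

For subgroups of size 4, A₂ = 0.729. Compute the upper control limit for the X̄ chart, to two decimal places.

X̄̄ = (328.6 + 336.8 + 333.6 + 324.6 + 320.2 + 339.7 + 335.4 + 339.9 + 328.3 + 329.1 + 327.6) / 11 = 3643.8000 / 11 = 331.2545
R̄ = (24.7 + 26.0 + 14.8 + 40.6 + 27.1 + 28.3 + 18.9 + 17.6 + 8.9 + 35.1 + 24.8) / 11 = 266.8000 / 11 = 24.2545
UCL = X̄̄ + A₂·R̄ = 331.2545 + 0.729 × 24.2545 = 348.9361

348.94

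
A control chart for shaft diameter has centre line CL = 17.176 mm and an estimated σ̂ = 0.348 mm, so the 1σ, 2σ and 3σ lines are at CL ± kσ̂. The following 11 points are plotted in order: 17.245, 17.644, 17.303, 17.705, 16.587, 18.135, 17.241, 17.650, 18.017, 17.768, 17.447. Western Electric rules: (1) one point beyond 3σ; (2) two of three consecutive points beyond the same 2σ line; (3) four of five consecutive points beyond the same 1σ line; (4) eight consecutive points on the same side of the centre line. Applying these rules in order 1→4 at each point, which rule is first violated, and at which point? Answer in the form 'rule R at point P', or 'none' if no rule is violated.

rule 3 at point 10

Zone of each point (C = within 1σ̂, B = 1σ̂–2σ̂, A = 2σ̂–3σ̂, * = beyond 3σ̂; sign = side of CL): 1:+C, 2:+B, 3:+C, 4:+B, 5:-B, 6:+A, 7:+C, 8:+B, 9:+A, 10:+B, 11:+C
Rule 3 (four of five consecutive points beyond the same 1σ limit) is satisfied at point 10.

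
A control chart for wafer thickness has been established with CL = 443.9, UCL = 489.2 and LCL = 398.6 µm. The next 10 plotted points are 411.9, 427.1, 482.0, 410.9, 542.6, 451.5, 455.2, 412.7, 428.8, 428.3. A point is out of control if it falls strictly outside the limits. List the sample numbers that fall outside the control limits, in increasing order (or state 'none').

5

Compare each point to [398.6, 489.2]: sample 5 = 542.6 > UCL.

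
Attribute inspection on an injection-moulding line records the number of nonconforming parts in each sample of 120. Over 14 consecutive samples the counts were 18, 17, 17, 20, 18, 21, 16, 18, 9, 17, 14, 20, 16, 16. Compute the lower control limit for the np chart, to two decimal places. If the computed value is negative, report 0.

5.49

p̄ = Σdᵢ / (k·n) = 237 / (14 × 120) = 0.14107
LCL = np̄ − 3·√(np̄(1−p̄)) = 16.9286 − 3 × 3.8132 = 5.4890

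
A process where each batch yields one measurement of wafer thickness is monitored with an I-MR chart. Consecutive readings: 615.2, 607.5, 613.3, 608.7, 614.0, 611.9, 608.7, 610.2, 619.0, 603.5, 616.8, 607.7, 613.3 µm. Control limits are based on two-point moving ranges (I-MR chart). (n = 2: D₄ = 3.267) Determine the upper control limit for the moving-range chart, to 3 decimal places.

Moving ranges: 7.7, 5.8, 4.6, 5.3, 2.1, 3.2, 1.5, 8.8, 15.5, 13.3, 9.1, 5.6; M̄R̄ = 82.5000 / 12 = 6.8750
UCL_MR = D₄·M̄R̄ = 3.267 × 6.8750 = 22.4606

22.461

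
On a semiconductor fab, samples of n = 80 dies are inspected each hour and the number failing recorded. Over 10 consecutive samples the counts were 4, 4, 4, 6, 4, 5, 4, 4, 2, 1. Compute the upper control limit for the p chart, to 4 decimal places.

p̄ = Σdᵢ / (k·n) = 38 / (10 × 80) = 0.04750
UCL = p̄ + 3·√(p̄(1−p̄)/n) = 0.04750 + 3 × √(0.04750×0.95250/80) = 0.04750 + 3 × 0.02378 = 0.11884

0.1188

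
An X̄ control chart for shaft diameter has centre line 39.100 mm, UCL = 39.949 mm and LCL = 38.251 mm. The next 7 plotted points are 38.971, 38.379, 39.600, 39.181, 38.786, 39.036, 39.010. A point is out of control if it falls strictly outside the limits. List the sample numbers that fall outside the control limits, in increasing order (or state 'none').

All 7 points lie within [38.251, 39.949].

none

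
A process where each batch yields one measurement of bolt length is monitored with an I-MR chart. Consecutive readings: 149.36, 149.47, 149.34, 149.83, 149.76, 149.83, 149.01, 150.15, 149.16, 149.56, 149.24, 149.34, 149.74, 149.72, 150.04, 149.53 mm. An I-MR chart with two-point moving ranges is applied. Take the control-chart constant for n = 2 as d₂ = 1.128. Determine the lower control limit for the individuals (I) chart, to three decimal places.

X̄ = (149.36 + 149.47 + 149.34 + 149.83 + 149.76 + 149.83 + 149.01 + 150.15 + 149.16 + 149.56 + 149.24 + 149.34 + 149.74 + 149.72 + 150.04 + 149.53) / 16 = 149.5675
Moving ranges: 0.11, 0.13, 0.49, 0.07, 0.07, 0.82, 1.14, 0.99, 0.40, 0.32, 0.10, 0.40, 0.02, 0.32, 0.51; M̄R̄ = 5.8900 / 15 = 0.3927
LCL = X̄ − 3·M̄R̄/d₂ = 149.5675 − 3 × 0.3927 / 1.128 = 148.5232

148.523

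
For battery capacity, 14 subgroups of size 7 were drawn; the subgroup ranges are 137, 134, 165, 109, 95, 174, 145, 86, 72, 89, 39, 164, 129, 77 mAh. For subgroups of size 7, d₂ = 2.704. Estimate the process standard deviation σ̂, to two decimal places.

42.66

R̄ = (137 + 134 + 165 + 109 + 95 + 174 + 145 + 86 + 72 + 89 + 39 + 164 + 129 + 77) / 14 = 115.3571
σ̂ = R̄ / d₂ = 115.3571 / 2.704 = 42.6617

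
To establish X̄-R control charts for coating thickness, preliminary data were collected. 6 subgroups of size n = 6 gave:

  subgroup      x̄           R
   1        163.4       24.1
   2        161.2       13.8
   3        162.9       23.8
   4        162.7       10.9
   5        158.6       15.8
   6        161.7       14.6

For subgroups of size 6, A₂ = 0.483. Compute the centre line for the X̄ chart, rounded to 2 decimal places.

161.75

X̄̄ = (163.4 + 161.2 + 162.9 + 162.7 + 158.6 + 161.7) / 6 = 970.5000 / 6 = 161.7500
CL = X̄̄ = 161.7500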